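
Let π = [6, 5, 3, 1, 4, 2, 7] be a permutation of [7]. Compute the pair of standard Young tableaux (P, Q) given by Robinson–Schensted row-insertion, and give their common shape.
P = [1, 2, 7] / [3, 4] / [5] / [6];  Q = [1, 5, 7] / [2, 6] / [3] / [4];  common shape = (3, 2, 1, 1)

Row-insert the values π_1, π_2, … into P one at a time, bumping the leftmost entry strictly greater than the inserted value down to the next row. The recording tableau Q records, in position (i, j), the step at which that cell was added to P.
  Insert 6 (step 1): P = [6];  Q = [1]
  Insert 5 (step 2): P = [5] / [6];  Q = [1] / [2]
  Insert 3 (step 3): P = [3] / [5] / [6];  Q = [1] / [2] / [3]
  Insert 1 (step 4): P = [1] / [3] / [5] / [6];  Q = [1] / [2] / [3] / [4]
  Insert 4 (step 5): P = [1, 4] / [3] / [5] / [6];  Q = [1, 5] / [2] / [3] / [4]
  Insert 2 (step 6): P = [1, 2] / [3, 4] / [5] / [6];  Q = [1, 5] / [2, 6] / [3] / [4]
  Insert 7 (step 7): P = [1, 2, 7] / [3, 4] / [5] / [6];  Q = [1, 5, 7] / [2, 6] / [3] / [4]
Final shape: (3, 2, 1, 1).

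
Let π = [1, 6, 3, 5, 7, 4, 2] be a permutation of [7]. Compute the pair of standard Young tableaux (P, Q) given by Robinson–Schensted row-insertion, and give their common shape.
P = [1, 2, 4, 7] / [3] / [5] / [6];  Q = [1, 2, 4, 5] / [3] / [6] / [7];  common shape = (4, 1, 1, 1)

Row-insert the values π_1, π_2, … into P one at a time, bumping the leftmost entry strictly greater than the inserted value down to the next row. The recording tableau Q records, in position (i, j), the step at which that cell was added to P.
  Insert 1 (step 1): P = [1];  Q = [1]
  Insert 6 (step 2): P = [1, 6];  Q = [1, 2]
  Insert 3 (step 3): P = [1, 3] / [6];  Q = [1, 2] / [3]
  Insert 5 (step 4): P = [1, 3, 5] / [6];  Q = [1, 2, 4] / [3]
  Insert 7 (step 5): P = [1, 3, 5, 7] / [6];  Q = [1, 2, 4, 5] / [3]
  Insert 4 (step 6): P = [1, 3, 4, 7] / [5] / [6];  Q = [1, 2, 4, 5] / [3] / [6]
  Insert 2 (step 7): P = [1, 2, 4, 7] / [3] / [5] / [6];  Q = [1, 2, 4, 5] / [3] / [6] / [7]
Final shape: (4, 1, 1, 1).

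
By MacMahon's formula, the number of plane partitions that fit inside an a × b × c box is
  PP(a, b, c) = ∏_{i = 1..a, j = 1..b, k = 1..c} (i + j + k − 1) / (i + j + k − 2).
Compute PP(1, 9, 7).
PP(1, 9, 7) = 11440

Evaluate the triple product over i = 1..1, j = 1..9, k = 1..7. The factors are (2/1) · (3/2) · (4/3) · (5/4) · (6/5) · (7/6) · (8/7) · (3/2) · … (63 factors total). The numerators and denominators telescope so the product is an integer; carrying out the multiplication exactly gives PP(1, 9, 7) = 11440.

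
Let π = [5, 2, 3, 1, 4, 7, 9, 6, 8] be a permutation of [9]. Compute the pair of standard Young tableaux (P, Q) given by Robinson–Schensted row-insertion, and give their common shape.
P = [1, 3, 4, 6, 8] / [2, 7, 9] / [5];  Q = [1, 3, 5, 6, 7] / [2, 8, 9] / [4];  common shape = (5, 3, 1)

Row-insert the values π_1, π_2, … into P one at a time, bumping the leftmost entry strictly greater than the inserted value down to the next row. The recording tableau Q records, in position (i, j), the step at which that cell was added to P.
  Insert 5 (step 1): P = [5];  Q = [1]
  Insert 2 (step 2): P = [2] / [5];  Q = [1] / [2]
  Insert 3 (step 3): P = [2, 3] / [5];  Q = [1, 3] / [2]
  Insert 1 (step 4): P = [1, 3] / [2] / [5];  Q = [1, 3] / [2] / [4]
  Insert 4 (step 5): P = [1, 3, 4] / [2] / [5];  Q = [1, 3, 5] / [2] / [4]
  Insert 7 (step 6): P = [1, 3, 4, 7] / [2] / [5];  Q = [1, 3, 5, 6] / [2] / [4]
  Insert 9 (step 7): P = [1, 3, 4, 7, 9] / [2] / [5];  Q = [1, 3, 5, 6, 7] / [2] / [4]
  Insert 6 (step 8): P = [1, 3, 4, 6, 9] / [2, 7] / [5];  Q = [1, 3, 5, 6, 7] / [2, 8] / [4]
  Insert 8 (step 9): P = [1, 3, 4, 6, 8] / [2, 7, 9] / [5];  Q = [1, 3, 5, 6, 7] / [2, 8, 9] / [4]
Final shape: (5, 3, 1).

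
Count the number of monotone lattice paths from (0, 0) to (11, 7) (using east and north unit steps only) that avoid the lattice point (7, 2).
Number of paths = 27288

Total paths from (0, 0) to (11, 7): C(18, 11) = 31824. Paths through (7, 2): (paths (0, 0) → (7, 2)) × (paths (7, 2) → (11, 7)) = C(9, 7) · C(9, 4) = 36 · 126 = 4536. Avoidance count = 31824 − 4536 = 27288.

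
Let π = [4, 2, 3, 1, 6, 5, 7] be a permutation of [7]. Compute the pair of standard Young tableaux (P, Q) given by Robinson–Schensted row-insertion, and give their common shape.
P = [1, 3, 5, 7] / [2, 6] / [4];  Q = [1, 3, 5, 7] / [2, 6] / [4];  common shape = (4, 2, 1)

Row-insert the values π_1, π_2, … into P one at a time, bumping the leftmost entry strictly greater than the inserted value down to the next row. The recording tableau Q records, in position (i, j), the step at which that cell was added to P.
  Insert 4 (step 1): P = [4];  Q = [1]
  Insert 2 (step 2): P = [2] / [4];  Q = [1] / [2]
  Insert 3 (step 3): P = [2, 3] / [4];  Q = [1, 3] / [2]
  Insert 1 (step 4): P = [1, 3] / [2] / [4];  Q = [1, 3] / [2] / [4]
  Insert 6 (step 5): P = [1, 3, 6] / [2] / [4];  Q = [1, 3, 5] / [2] / [4]
  Insert 5 (step 6): P = [1, 3, 5] / [2, 6] / [4];  Q = [1, 3, 5] / [2, 6] / [4]
  Insert 7 (step 7): P = [1, 3, 5, 7] / [2, 6] / [4];  Q = [1, 3, 5, 7] / [2, 6] / [4]
Final shape: (4, 2, 1).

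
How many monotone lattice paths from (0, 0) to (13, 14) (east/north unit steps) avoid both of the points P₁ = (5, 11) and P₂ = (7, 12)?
Number of paths = 18293628

Inclusion–exclusion. Total paths: C(27, 13) = 20058300. Through P₁: C(16, 5)·C(11, 8) = 720720. Through P₂: C(19, 7)·C(8, 6) = 1410864. Since P₁ is strictly southwest of P₂, a monotone path through both must visit P₁ then P₂; paths through both = C(16, 5)·C(3, 2)·C(8, 6) = 366912. Avoid both = 20058300 − 720720 − 1410864 + 366912 = 18293628.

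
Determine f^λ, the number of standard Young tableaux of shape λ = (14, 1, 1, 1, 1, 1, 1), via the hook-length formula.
# SYT of shape (14, 1, 1, 1, 1, 1, 1) = 27132

Hook-length formula: f^λ = n! / Π hook(c), product over all cells c of the Young diagram. For λ = (14, 1, 1, 1, 1, 1, 1), n = 20 boxes. Hook lengths by row (left-to-right, top-to-bottom): [20, 13, 12, 11, 10, 9, 8, 7, 6, 5, 4, 3, 2, 1]; [6]; [5]; [4]; [3]; [2]; [1]. Product of hooks = 89669099520000. So f^λ = 20! / 89669099520000 = 2432902008176640000 / 89669099520000 = 27132.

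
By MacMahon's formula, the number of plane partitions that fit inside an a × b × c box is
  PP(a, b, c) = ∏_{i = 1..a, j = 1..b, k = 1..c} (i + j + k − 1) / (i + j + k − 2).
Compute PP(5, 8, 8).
PP(5, 8, 8) = 3940599631842016

Evaluate the triple product over i = 1..5, j = 1..8, k = 1..8. The factors are (2/1) · (3/2) · (4/3) · (5/4) · (6/5) · (7/6) · (8/7) · (9/8) · … (320 factors total). The numerators and denominators telescope so the product is an integer; carrying out the multiplication exactly gives PP(5, 8, 8) = 3940599631842016.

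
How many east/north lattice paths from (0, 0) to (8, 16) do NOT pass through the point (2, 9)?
Number of paths = 641091

Total paths from (0, 0) to (8, 16): C(24, 8) = 735471. Paths through (2, 9): (paths (0, 0) → (2, 9)) × (paths (2, 9) → (8, 16)) = C(11, 2) · C(13, 6) = 55 · 1716 = 94380. Avoidance count = 735471 − 94380 = 641091.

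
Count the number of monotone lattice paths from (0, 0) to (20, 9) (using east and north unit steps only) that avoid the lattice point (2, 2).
Number of paths = 7130805

Total paths from (0, 0) to (20, 9): C(29, 20) = 10015005. Paths through (2, 2): (paths (0, 0) → (2, 2)) × (paths (2, 2) → (20, 9)) = C(4, 2) · C(25, 18) = 6 · 480700 = 2884200. Avoidance count = 10015005 − 2884200 = 7130805.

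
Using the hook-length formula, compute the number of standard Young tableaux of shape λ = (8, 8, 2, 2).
# SYT of shape (8, 8, 2, 2) = 5643456

Hook-length formula: f^λ = n! / Π hook(c), product over all cells c of the Young diagram. For λ = (8, 8, 2, 2), n = 20 boxes. Hook lengths by row (left-to-right, top-to-bottom): [11, 10, 7, 6, 5, 4, 3, 2]; [10, 9, 6, 5, 4, 3, 2, 1]; [3, 2]; [2, 1]. Product of hooks = 431101440000. So f^λ = 20! / 431101440000 = 2432902008176640000 / 431101440000 = 5643456.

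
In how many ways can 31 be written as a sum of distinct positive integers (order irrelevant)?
q(31) = 340

A partition into distinct parts is a strictly decreasing sequence summing to n. The recurrence d(n, m) = d(n, m−1) + d(n−m, m−1) (use part m at most once) with q(n) = d(n, n) gives q(31) = 340. (Euler's theorem: # distinct-part partitions = # odd-part partitions.)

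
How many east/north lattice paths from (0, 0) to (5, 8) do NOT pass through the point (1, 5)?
Number of paths = 1077

Total paths from (0, 0) to (5, 8): C(13, 5) = 1287. Paths through (1, 5): (paths (0, 0) → (1, 5)) × (paths (1, 5) → (5, 8)) = C(6, 1) · C(7, 4) = 6 · 35 = 210. Avoidance count = 1287 − 210 = 1077.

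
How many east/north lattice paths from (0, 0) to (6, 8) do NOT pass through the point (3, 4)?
Number of paths = 1778

Total paths from (0, 0) to (6, 8): C(14, 6) = 3003. Paths through (3, 4): (paths (0, 0) → (3, 4)) × (paths (3, 4) → (6, 8)) = C(7, 3) · C(7, 3) = 35 · 35 = 1225. Avoidance count = 3003 − 1225 = 1778.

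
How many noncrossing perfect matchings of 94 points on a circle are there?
C_47 = 33868773757191046886429490

These noncrossing handshakes are counted by the Catalan number C_n = (1/(n + 1)) · C(2n, n). For n = 47: C_47 = (1/48) · C(94, 47) = 1625701140345170250548615520/48 = 33868773757191046886429490.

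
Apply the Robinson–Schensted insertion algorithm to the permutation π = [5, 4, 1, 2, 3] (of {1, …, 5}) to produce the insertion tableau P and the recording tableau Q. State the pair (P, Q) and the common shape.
P = [1, 2, 3] / [4] / [5];  Q = [1, 4, 5] / [2] / [3];  common shape = (3, 1, 1)

Row-insert the values π_1, π_2, … into P one at a time, bumping the leftmost entry strictly greater than the inserted value down to the next row. The recording tableau Q records, in position (i, j), the step at which that cell was added to P.
  Insert 5 (step 1): P = [5];  Q = [1]
  Insert 4 (step 2): P = [4] / [5];  Q = [1] / [2]
  Insert 1 (step 3): P = [1] / [4] / [5];  Q = [1] / [2] / [3]
  Insert 2 (step 4): P = [1, 2] / [4] / [5];  Q = [1, 4] / [2] / [3]
  Insert 3 (step 5): P = [1, 2, 3] / [4] / [5];  Q = [1, 4, 5] / [2] / [3]
Final shape: (3, 1, 1).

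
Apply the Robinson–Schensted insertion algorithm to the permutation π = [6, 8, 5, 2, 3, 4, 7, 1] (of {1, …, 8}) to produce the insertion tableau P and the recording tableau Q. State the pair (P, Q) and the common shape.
P = [1, 3, 4, 7] / [2, 8] / [5] / [6];  Q = [1, 2, 6, 7] / [3, 5] / [4] / [8];  common shape = (4, 2, 1, 1)

Row-insert the values π_1, π_2, … into P one at a time, bumping the leftmost entry strictly greater than the inserted value down to the next row. The recording tableau Q records, in position (i, j), the step at which that cell was added to P.
  Insert 6 (step 1): P = [6];  Q = [1]
  Insert 8 (step 2): P = [6, 8];  Q = [1, 2]
  Insert 5 (step 3): P = [5, 8] / [6];  Q = [1, 2] / [3]
  Insert 2 (step 4): P = [2, 8] / [5] / [6];  Q = [1, 2] / [3] / [4]
  Insert 3 (step 5): P = [2, 3] / [5, 8] / [6];  Q = [1, 2] / [3, 5] / [4]
  Insert 4 (step 6): P = [2, 3, 4] / [5, 8] / [6];  Q = [1, 2, 6] / [3, 5] / [4]
  Insert 7 (step 7): P = [2, 3, 4, 7] / [5, 8] / [6];  Q = [1, 2, 6, 7] / [3, 5] / [4]
  Insert 1 (step 8): P = [1, 3, 4, 7] / [2, 8] / [5] / [6];  Q = [1, 2, 6, 7] / [3, 5] / [4] / [8]
Final shape: (4, 2, 1, 1).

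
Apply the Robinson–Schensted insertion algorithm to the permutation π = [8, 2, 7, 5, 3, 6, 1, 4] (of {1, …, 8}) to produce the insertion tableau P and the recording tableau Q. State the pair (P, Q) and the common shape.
P = [1, 3, 4] / [2, 6] / [5] / [7] / [8];  Q = [1, 3, 6] / [2, 8] / [4] / [5] / [7];  common shape = (3, 2, 1, 1, 1)

Row-insert the values π_1, π_2, … into P one at a time, bumping the leftmost entry strictly greater than the inserted value down to the next row. The recording tableau Q records, in position (i, j), the step at which that cell was added to P.
  Insert 8 (step 1): P = [8];  Q = [1]
  Insert 2 (step 2): P = [2] / [8];  Q = [1] / [2]
  Insert 7 (step 3): P = [2, 7] / [8];  Q = [1, 3] / [2]
  Insert 5 (step 4): P = [2, 5] / [7] / [8];  Q = [1, 3] / [2] / [4]
  Insert 3 (step 5): P = [2, 3] / [5] / [7] / [8];  Q = [1, 3] / [2] / [4] / [5]
  Insert 6 (step 6): P = [2, 3, 6] / [5] / [7] / [8];  Q = [1, 3, 6] / [2] / [4] / [5]
  Insert 1 (step 7): P = [1, 3, 6] / [2] / [5] / [7] / [8];  Q = [1, 3, 6] / [2] / [4] / [5] / [7]
  Insert 4 (step 8): P = [1, 3, 4] / [2, 6] / [5] / [7] / [8];  Q = [1, 3, 6] / [2, 8] / [4] / [5] / [7]
Final shape: (3, 2, 1, 1, 1).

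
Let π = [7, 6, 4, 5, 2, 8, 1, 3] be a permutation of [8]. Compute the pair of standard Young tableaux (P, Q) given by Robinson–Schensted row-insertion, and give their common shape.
P = [1, 3, 8] / [2, 5] / [4] / [6] / [7];  Q = [1, 4, 6] / [2, 8] / [3] / [5] / [7];  common shape = (3, 2, 1, 1, 1)

Row-insert the values π_1, π_2, … into P one at a time, bumping the leftmost entry strictly greater than the inserted value down to the next row. The recording tableau Q records, in position (i, j), the step at which that cell was added to P.
  Insert 7 (step 1): P = [7];  Q = [1]
  Insert 6 (step 2): P = [6] / [7];  Q = [1] / [2]
  Insert 4 (step 3): P = [4] / [6] / [7];  Q = [1] / [2] / [3]
  Insert 5 (step 4): P = [4, 5] / [6] / [7];  Q = [1, 4] / [2] / [3]
  Insert 2 (step 5): P = [2, 5] / [4] / [6] / [7];  Q = [1, 4] / [2] / [3] / [5]
  Insert 8 (step 6): P = [2, 5, 8] / [4] / [6] / [7];  Q = [1, 4, 6] / [2] / [3] / [5]
  Insert 1 (step 7): P = [1, 5, 8] / [2] / [4] / [6] / [7];  Q = [1, 4, 6] / [2] / [3] / [5] / [7]
  Insert 3 (step 8): P = [1, 3, 8] / [2, 5] / [4] / [6] / [7];  Q = [1, 4, 6] / [2, 8] / [3] / [5] / [7]
Final shape: (3, 2, 1, 1, 1).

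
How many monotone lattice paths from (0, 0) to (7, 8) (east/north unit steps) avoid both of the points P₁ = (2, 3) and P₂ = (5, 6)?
Number of paths = 2343

Inclusion–exclusion. Total paths: C(15, 7) = 6435. Through P₁: C(5, 2)·C(10, 5) = 2520. Through P₂: C(11, 5)·C(4, 2) = 2772. Since P₁ is strictly southwest of P₂, a monotone path through both must visit P₁ then P₂; paths through both = C(5, 2)·C(6, 3)·C(4, 2) = 1200. Avoid both = 6435 − 2520 − 2772 + 1200 = 2343.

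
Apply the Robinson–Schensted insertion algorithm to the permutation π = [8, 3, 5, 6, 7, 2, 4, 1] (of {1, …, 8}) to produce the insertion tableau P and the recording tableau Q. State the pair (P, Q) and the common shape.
P = [1, 4, 6, 7] / [2, 5] / [3] / [8];  Q = [1, 3, 4, 5] / [2, 7] / [6] / [8];  common shape = (4, 2, 1, 1)

Row-insert the values π_1, π_2, … into P one at a time, bumping the leftmost entry strictly greater than the inserted value down to the next row. The recording tableau Q records, in position (i, j), the step at which that cell was added to P.
  Insert 8 (step 1): P = [8];  Q = [1]
  Insert 3 (step 2): P = [3] / [8];  Q = [1] / [2]
  Insert 5 (step 3): P = [3, 5] / [8];  Q = [1, 3] / [2]
  Insert 6 (step 4): P = [3, 5, 6] / [8];  Q = [1, 3, 4] / [2]
  Insert 7 (step 5): P = [3, 5, 6, 7] / [8];  Q = [1, 3, 4, 5] / [2]
  Insert 2 (step 6): P = [2, 5, 6, 7] / [3] / [8];  Q = [1, 3, 4, 5] / [2] / [6]
  Insert 4 (step 7): P = [2, 4, 6, 7] / [3, 5] / [8];  Q = [1, 3, 4, 5] / [2, 7] / [6]
  Insert 1 (step 8): P = [1, 4, 6, 7] / [2, 5] / [3] / [8];  Q = [1, 3, 4, 5] / [2, 7] / [6] / [8]
Final shape: (4, 2, 1, 1).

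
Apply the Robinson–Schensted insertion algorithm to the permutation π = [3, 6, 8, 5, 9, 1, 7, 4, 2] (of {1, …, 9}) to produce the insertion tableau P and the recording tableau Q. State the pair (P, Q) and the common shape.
P = [1, 2, 7, 9] / [3, 4] / [5, 8] / [6];  Q = [1, 2, 3, 5] / [4, 7] / [6, 8] / [9];  common shape = (4, 2, 2, 1)

Row-insert the values π_1, π_2, … into P one at a time, bumping the leftmost entry strictly greater than the inserted value down to the next row. The recording tableau Q records, in position (i, j), the step at which that cell was added to P.
  Insert 3 (step 1): P = [3];  Q = [1]
  Insert 6 (step 2): P = [3, 6];  Q = [1, 2]
  Insert 8 (step 3): P = [3, 6, 8];  Q = [1, 2, 3]
  Insert 5 (step 4): P = [3, 5, 8] / [6];  Q = [1, 2, 3] / [4]
  Insert 9 (step 5): P = [3, 5, 8, 9] / [6];  Q = [1, 2, 3, 5] / [4]
  Insert 1 (step 6): P = [1, 5, 8, 9] / [3] / [6];  Q = [1, 2, 3, 5] / [4] / [6]
  Insert 7 (step 7): P = [1, 5, 7, 9] / [3, 8] / [6];  Q = [1, 2, 3, 5] / [4, 7] / [6]
  Insert 4 (step 8): P = [1, 4, 7, 9] / [3, 5] / [6, 8];  Q = [1, 2, 3, 5] / [4, 7] / [6, 8]
  Insert 2 (step 9): P = [1, 2, 7, 9] / [3, 4] / [5, 8] / [6];  Q = [1, 2, 3, 5] / [4, 7] / [6, 8] / [9]
Final shape: (4, 2, 2, 1).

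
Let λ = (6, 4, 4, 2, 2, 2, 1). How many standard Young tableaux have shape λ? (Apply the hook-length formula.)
# SYT of shape (6, 4, 4, 2, 2, 2, 1) = 543182640

Hook-length formula: f^λ = n! / Π hook(c), product over all cells c of the Young diagram. For λ = (6, 4, 4, 2, 2, 2, 1), n = 21 boxes. Hook lengths by row (left-to-right, top-to-bottom): [12, 10, 6, 5, 2, 1]; [9, 7, 3, 2]; [8, 6, 2, 1]; [5, 3]; [4, 2]; [3, 1]; [1]. Product of hooks = 94058496000. So f^λ = 21! / 94058496000 = 51090942171709440000 / 94058496000 = 543182640.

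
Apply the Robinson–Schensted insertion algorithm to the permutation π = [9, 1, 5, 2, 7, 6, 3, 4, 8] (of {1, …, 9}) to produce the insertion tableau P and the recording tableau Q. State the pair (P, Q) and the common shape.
P = [1, 2, 3, 4, 8] / [5, 6] / [7] / [9];  Q = [1, 3, 5, 8, 9] / [2, 6] / [4] / [7];  common shape = (5, 2, 1, 1)

Row-insert the values π_1, π_2, … into P one at a time, bumping the leftmost entry strictly greater than the inserted value down to the next row. The recording tableau Q records, in position (i, j), the step at which that cell was added to P.
  Insert 9 (step 1): P = [9];  Q = [1]
  Insert 1 (step 2): P = [1] / [9];  Q = [1] / [2]
  Insert 5 (step 3): P = [1, 5] / [9];  Q = [1, 3] / [2]
  Insert 2 (step 4): P = [1, 2] / [5] / [9];  Q = [1, 3] / [2] / [4]
  Insert 7 (step 5): P = [1, 2, 7] / [5] / [9];  Q = [1, 3, 5] / [2] / [4]
  Insert 6 (step 6): P = [1, 2, 6] / [5, 7] / [9];  Q = [1, 3, 5] / [2, 6] / [4]
  Insert 3 (step 7): P = [1, 2, 3] / [5, 6] / [7] / [9];  Q = [1, 3, 5] / [2, 6] / [4] / [7]
  Insert 4 (step 8): P = [1, 2, 3, 4] / [5, 6] / [7] / [9];  Q = [1, 3, 5, 8] / [2, 6] / [4] / [7]
  Insert 8 (step 9): P = [1, 2, 3, 4, 8] / [5, 6] / [7] / [9];  Q = [1, 3, 5, 8, 9] / [2, 6] / [4] / [7]
Final shape: (5, 2, 1, 1).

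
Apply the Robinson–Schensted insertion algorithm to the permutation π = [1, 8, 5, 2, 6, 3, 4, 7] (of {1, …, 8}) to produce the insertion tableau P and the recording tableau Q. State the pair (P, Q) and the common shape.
P = [1, 2, 3, 4, 7] / [5, 6] / [8];  Q = [1, 2, 5, 7, 8] / [3, 6] / [4];  common shape = (5, 2, 1)

Row-insert the values π_1, π_2, … into P one at a time, bumping the leftmost entry strictly greater than the inserted value down to the next row. The recording tableau Q records, in position (i, j), the step at which that cell was added to P.
  Insert 1 (step 1): P = [1];  Q = [1]
  Insert 8 (step 2): P = [1, 8];  Q = [1, 2]
  Insert 5 (step 3): P = [1, 5] / [8];  Q = [1, 2] / [3]
  Insert 2 (step 4): P = [1, 2] / [5] / [8];  Q = [1, 2] / [3] / [4]
  Insert 6 (step 5): P = [1, 2, 6] / [5] / [8];  Q = [1, 2, 5] / [3] / [4]
  Insert 3 (step 6): P = [1, 2, 3] / [5, 6] / [8];  Q = [1, 2, 5] / [3, 6] / [4]
  Insert 4 (step 7): P = [1, 2, 3, 4] / [5, 6] / [8];  Q = [1, 2, 5, 7] / [3, 6] / [4]
  Insert 7 (step 8): P = [1, 2, 3, 4, 7] / [5, 6] / [8];  Q = [1, 2, 5, 7, 8] / [3, 6] / [4]
Final shape: (5, 2, 1).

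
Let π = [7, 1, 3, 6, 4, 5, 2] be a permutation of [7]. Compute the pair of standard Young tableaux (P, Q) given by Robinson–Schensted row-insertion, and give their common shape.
P = [1, 2, 4, 5] / [3] / [6] / [7];  Q = [1, 3, 4, 6] / [2] / [5] / [7];  common shape = (4, 1, 1, 1)

Row-insert the values π_1, π_2, … into P one at a time, bumping the leftmost entry strictly greater than the inserted value down to the next row. The recording tableau Q records, in position (i, j), the step at which that cell was added to P.
  Insert 7 (step 1): P = [7];  Q = [1]
  Insert 1 (step 2): P = [1] / [7];  Q = [1] / [2]
  Insert 3 (step 3): P = [1, 3] / [7];  Q = [1, 3] / [2]
  Insert 6 (step 4): P = [1, 3, 6] / [7];  Q = [1, 3, 4] / [2]
  Insert 4 (step 5): P = [1, 3, 4] / [6] / [7];  Q = [1, 3, 4] / [2] / [5]
  Insert 5 (step 6): P = [1, 3, 4, 5] / [6] / [7];  Q = [1, 3, 4, 6] / [2] / [5]
  Insert 2 (step 7): P = [1, 2, 4, 5] / [3] / [6] / [7];  Q = [1, 3, 4, 6] / [2] / [5] / [7]
Final shape: (4, 1, 1, 1).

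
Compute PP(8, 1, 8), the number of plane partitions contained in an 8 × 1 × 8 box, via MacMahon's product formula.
PP(8, 1, 8) = 12870

Evaluate the triple product over i = 1..8, j = 1..1, k = 1..8. The factors are (2/1) · (3/2) · (4/3) · (5/4) · (6/5) · (7/6) · (8/7) · (9/8) · … (64 factors total). The numerators and denominators telescope so the product is an integer; carrying out the multiplication exactly gives PP(8, 1, 8) = 12870.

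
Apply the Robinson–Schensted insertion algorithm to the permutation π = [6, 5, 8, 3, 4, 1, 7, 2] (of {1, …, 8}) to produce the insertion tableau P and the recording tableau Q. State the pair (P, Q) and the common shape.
P = [1, 2, 7] / [3, 4] / [5, 8] / [6];  Q = [1, 3, 7] / [2, 5] / [4, 8] / [6];  common shape = (3, 2, 2, 1)

Row-insert the values π_1, π_2, … into P one at a time, bumping the leftmost entry strictly greater than the inserted value down to the next row. The recording tableau Q records, in position (i, j), the step at which that cell was added to P.
  Insert 6 (step 1): P = [6];  Q = [1]
  Insert 5 (step 2): P = [5] / [6];  Q = [1] / [2]
  Insert 8 (step 3): P = [5, 8] / [6];  Q = [1, 3] / [2]
  Insert 3 (step 4): P = [3, 8] / [5] / [6];  Q = [1, 3] / [2] / [4]
  Insert 4 (step 5): P = [3, 4] / [5, 8] / [6];  Q = [1, 3] / [2, 5] / [4]
  Insert 1 (step 6): P = [1, 4] / [3, 8] / [5] / [6];  Q = [1, 3] / [2, 5] / [4] / [6]
  Insert 7 (step 7): P = [1, 4, 7] / [3, 8] / [5] / [6];  Q = [1, 3, 7] / [2, 5] / [4] / [6]
  Insert 2 (step 8): P = [1, 2, 7] / [3, 4] / [5, 8] / [6];  Q = [1, 3, 7] / [2, 5] / [4, 8] / [6]
Final shape: (3, 2, 2, 1).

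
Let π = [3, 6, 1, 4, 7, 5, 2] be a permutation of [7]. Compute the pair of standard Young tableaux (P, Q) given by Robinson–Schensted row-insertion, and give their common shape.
P = [1, 2, 5] / [3, 4, 7] / [6];  Q = [1, 2, 5] / [3, 4, 6] / [7];  common shape = (3, 3, 1)

Row-insert the values π_1, π_2, … into P one at a time, bumping the leftmost entry strictly greater than the inserted value down to the next row. The recording tableau Q records, in position (i, j), the step at which that cell was added to P.
  Insert 3 (step 1): P = [3];  Q = [1]
  Insert 6 (step 2): P = [3, 6];  Q = [1, 2]
  Insert 1 (step 3): P = [1, 6] / [3];  Q = [1, 2] / [3]
  Insert 4 (step 4): P = [1, 4] / [3, 6];  Q = [1, 2] / [3, 4]
  Insert 7 (step 5): P = [1, 4, 7] / [3, 6];  Q = [1, 2, 5] / [3, 4]
  Insert 5 (step 6): P = [1, 4, 5] / [3, 6, 7];  Q = [1, 2, 5] / [3, 4, 6]
  Insert 2 (step 7): P = [1, 2, 5] / [3, 4, 7] / [6];  Q = [1, 2, 5] / [3, 4, 6] / [7]
Final shape: (3, 3, 1).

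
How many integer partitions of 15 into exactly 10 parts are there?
p(15, 10 parts) = 7

Partitions of n into exactly k parts ↔ partitions of n − k into at most k parts (subtract 1 from each part). For n = 15, k = 10, the partitions are: 6+1+1+1+1+1+1+1+1+1, 5+2+1+1+1+1+1+1+1+1, 4+3+1+1+1+1+1+1+1+1, 4+2+2+1+1+1+1+1+1+1, 3+3+2+1+1+1+1+1+1+1, 3+2+2+2+1+1+1+1+1+1, 2+2+2+2+2+1+1+1+1+1. Count = 7.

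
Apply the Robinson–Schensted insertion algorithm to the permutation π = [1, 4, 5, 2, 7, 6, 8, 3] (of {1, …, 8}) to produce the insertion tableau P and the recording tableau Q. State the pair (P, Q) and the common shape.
P = [1, 2, 3, 6, 8] / [4, 5] / [7];  Q = [1, 2, 3, 5, 7] / [4, 6] / [8];  common shape = (5, 2, 1)

Row-insert the values π_1, π_2, … into P one at a time, bumping the leftmost entry strictly greater than the inserted value down to the next row. The recording tableau Q records, in position (i, j), the step at which that cell was added to P.
  Insert 1 (step 1): P = [1];  Q = [1]
  Insert 4 (step 2): P = [1, 4];  Q = [1, 2]
  Insert 5 (step 3): P = [1, 4, 5];  Q = [1, 2, 3]
  Insert 2 (step 4): P = [1, 2, 5] / [4];  Q = [1, 2, 3] / [4]
  Insert 7 (step 5): P = [1, 2, 5, 7] / [4];  Q = [1, 2, 3, 5] / [4]
  Insert 6 (step 6): P = [1, 2, 5, 6] / [4, 7];  Q = [1, 2, 3, 5] / [4, 6]
  Insert 8 (step 7): P = [1, 2, 5, 6, 8] / [4, 7];  Q = [1, 2, 3, 5, 7] / [4, 6]
  Insert 3 (step 8): P = [1, 2, 3, 6, 8] / [4, 5] / [7];  Q = [1, 2, 3, 5, 7] / [4, 6] / [8]
Final shape: (5, 2, 1).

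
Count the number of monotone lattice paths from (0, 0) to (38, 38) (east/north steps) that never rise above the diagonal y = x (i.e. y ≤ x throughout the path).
Number of paths = 176733862787006701400

By the reflection principle (André's argument), the number of monotone paths to (38, 38) with n ≤ m that never go above y = x is C(76, 38) − C(76, 39) = 6892620648693261354600 − 6715886785906254653200 = 176733862787006701400.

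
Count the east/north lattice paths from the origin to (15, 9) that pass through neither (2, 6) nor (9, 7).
Number of paths = 977776

Inclusion–exclusion. Total paths: C(24, 15) = 1307504. Through P₁: C(8, 2)·C(16, 13) = 15680. Through P₂: C(16, 9)·C(8, 6) = 320320. Since P₁ is strictly southwest of P₂, a monotone path through both must visit P₁ then P₂; paths through both = C(8, 2)·C(8, 7)·C(8, 6) = 6272. Avoid both = 1307504 − 15680 − 320320 + 6272 = 977776.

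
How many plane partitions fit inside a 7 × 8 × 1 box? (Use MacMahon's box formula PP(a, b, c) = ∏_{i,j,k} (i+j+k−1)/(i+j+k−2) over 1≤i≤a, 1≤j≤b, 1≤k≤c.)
PP(7, 8, 1) = 6435

Evaluate the triple product over i = 1..7, j = 1..8, k = 1..1. The factors are (2/1) · (3/2) · (4/3) · (5/4) · (6/5) · (7/6) · (8/7) · (9/8) · … (56 factors total). The numerators and denominators telescope so the product is an integer; carrying out the multiplication exactly gives PP(7, 8, 1) = 6435.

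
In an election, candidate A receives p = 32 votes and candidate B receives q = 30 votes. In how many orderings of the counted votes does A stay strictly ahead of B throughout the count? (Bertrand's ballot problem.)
Strict-lead orderings = 14544636039226909

Total orderings of the 62 votes with 32 for A: C(62, 32) = 450883717216034179. By the Bertrand ballot formula (Cycle Lemma / reflection principle), the number of orderings in which A is strictly ahead of B throughout is (p − q)/(p + q) · C(p + q, p) = (32 − 30)/(32 + 30) · 450883717216034179 = 14544636039226909.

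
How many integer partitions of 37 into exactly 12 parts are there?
p(37, 12 parts) = 1686

Partitions of n into exactly k parts are in bijection with partitions of n − k into at most k parts (subtract 1 from each part). So p(37, exactly 12) = p(25, parts ≤ 12). Computing via the recurrence p(m, j) = p(m, j−1) + p(m−j, j) gives 1686.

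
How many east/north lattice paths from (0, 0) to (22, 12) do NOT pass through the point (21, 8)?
Number of paths = 526893315

Total paths from (0, 0) to (22, 12): C(34, 22) = 548354040. Paths through (21, 8): (paths (0, 0) → (21, 8)) × (paths (21, 8) → (22, 12)) = C(29, 21) · C(5, 1) = 4292145 · 5 = 21460725. Avoidance count = 548354040 − 21460725 = 526893315.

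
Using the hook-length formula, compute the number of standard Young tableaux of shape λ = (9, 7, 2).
# SYT of shape (9, 7, 2) = 322218

Hook-length formula: f^λ = n! / Π hook(c), product over all cells c of the Young diagram. For λ = (9, 7, 2), n = 18 boxes. Hook lengths by row (left-to-right, top-to-bottom): [11, 10, 8, 7, 6, 5, 4, 2, 1]; [8, 7, 5, 4, 3, 2, 1]; [2, 1]. Product of hooks = 19869696000. So f^λ = 18! / 19869696000 = 6402373705728000 / 19869696000 = 322218.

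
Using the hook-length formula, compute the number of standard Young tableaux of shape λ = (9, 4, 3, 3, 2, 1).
# SYT of shape (9, 4, 3, 3, 2, 1) = 1920538620

Hook-length formula: f^λ = n! / Π hook(c), product over all cells c of the Young diagram. For λ = (9, 4, 3, 3, 2, 1), n = 22 boxes. Hook lengths by row (left-to-right, top-to-bottom): [14, 12, 10, 7, 5, 4, 3, 2, 1]; [8, 6, 4, 1]; [6, 4, 2]; [5, 3, 1]; [3, 1]; [1]. Product of hooks = 585252864000. So f^λ = 22! / 585252864000 = 1124000727777607680000 / 585252864000 = 1920538620.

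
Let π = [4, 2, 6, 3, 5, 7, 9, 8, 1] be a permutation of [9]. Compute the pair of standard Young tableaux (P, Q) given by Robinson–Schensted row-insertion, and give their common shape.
P = [1, 3, 5, 7, 8] / [2, 6, 9] / [4];  Q = [1, 3, 5, 6, 7] / [2, 4, 8] / [9];  common shape = (5, 3, 1)

Row-insert the values π_1, π_2, … into P one at a time, bumping the leftmost entry strictly greater than the inserted value down to the next row. The recording tableau Q records, in position (i, j), the step at which that cell was added to P.
  Insert 4 (step 1): P = [4];  Q = [1]
  Insert 2 (step 2): P = [2] / [4];  Q = [1] / [2]
  Insert 6 (step 3): P = [2, 6] / [4];  Q = [1, 3] / [2]
  Insert 3 (step 4): P = [2, 3] / [4, 6];  Q = [1, 3] / [2, 4]
  Insert 5 (step 5): P = [2, 3, 5] / [4, 6];  Q = [1, 3, 5] / [2, 4]
  Insert 7 (step 6): P = [2, 3, 5, 7] / [4, 6];  Q = [1, 3, 5, 6] / [2, 4]
  Insert 9 (step 7): P = [2, 3, 5, 7, 9] / [4, 6];  Q = [1, 3, 5, 6, 7] / [2, 4]
  Insert 8 (step 8): P = [2, 3, 5, 7, 8] / [4, 6, 9];  Q = [1, 3, 5, 6, 7] / [2, 4, 8]
  Insert 1 (step 9): P = [1, 3, 5, 7, 8] / [2, 6, 9] / [4];  Q = [1, 3, 5, 6, 7] / [2, 4, 8] / [9]
Final shape: (5, 3, 1).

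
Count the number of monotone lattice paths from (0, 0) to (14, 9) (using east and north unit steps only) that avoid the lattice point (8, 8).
Number of paths = 727100

Total paths from (0, 0) to (14, 9): C(23, 14) = 817190. Paths through (8, 8): (paths (0, 0) → (8, 8)) × (paths (8, 8) → (14, 9)) = C(16, 8) · C(7, 6) = 12870 · 7 = 90090. Avoidance count = 817190 − 90090 = 727100.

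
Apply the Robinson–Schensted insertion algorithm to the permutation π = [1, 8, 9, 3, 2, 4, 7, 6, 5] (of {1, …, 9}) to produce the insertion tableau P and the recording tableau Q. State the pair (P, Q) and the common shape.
P = [1, 2, 4, 5] / [3, 6] / [7, 9] / [8];  Q = [1, 2, 3, 7] / [4, 6] / [5, 8] / [9];  common shape = (4, 2, 2, 1)

Row-insert the values π_1, π_2, … into P one at a time, bumping the leftmost entry strictly greater than the inserted value down to the next row. The recording tableau Q records, in position (i, j), the step at which that cell was added to P.
  Insert 1 (step 1): P = [1];  Q = [1]
  Insert 8 (step 2): P = [1, 8];  Q = [1, 2]
  Insert 9 (step 3): P = [1, 8, 9];  Q = [1, 2, 3]
  Insert 3 (step 4): P = [1, 3, 9] / [8];  Q = [1, 2, 3] / [4]
  Insert 2 (step 5): P = [1, 2, 9] / [3] / [8];  Q = [1, 2, 3] / [4] / [5]
  Insert 4 (step 6): P = [1, 2, 4] / [3, 9] / [8];  Q = [1, 2, 3] / [4, 6] / [5]
  Insert 7 (step 7): P = [1, 2, 4, 7] / [3, 9] / [8];  Q = [1, 2, 3, 7] / [4, 6] / [5]
  Insert 6 (step 8): P = [1, 2, 4, 6] / [3, 7] / [8, 9];  Q = [1, 2, 3, 7] / [4, 6] / [5, 8]
  Insert 5 (step 9): P = [1, 2, 4, 5] / [3, 6] / [7, 9] / [8];  Q = [1, 2, 3, 7] / [4, 6] / [5, 8] / [9]
Final shape: (4, 2, 2, 1).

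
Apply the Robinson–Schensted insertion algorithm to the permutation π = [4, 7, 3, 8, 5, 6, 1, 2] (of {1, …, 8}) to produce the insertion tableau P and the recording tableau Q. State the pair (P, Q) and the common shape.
P = [1, 2, 6] / [3, 5, 8] / [4, 7];  Q = [1, 2, 4] / [3, 5, 6] / [7, 8];  common shape = (3, 3, 2)

Row-insert the values π_1, π_2, … into P one at a time, bumping the leftmost entry strictly greater than the inserted value down to the next row. The recording tableau Q records, in position (i, j), the step at which that cell was added to P.
  Insert 4 (step 1): P = [4];  Q = [1]
  Insert 7 (step 2): P = [4, 7];  Q = [1, 2]
  Insert 3 (step 3): P = [3, 7] / [4];  Q = [1, 2] / [3]
  Insert 8 (step 4): P = [3, 7, 8] / [4];  Q = [1, 2, 4] / [3]
  Insert 5 (step 5): P = [3, 5, 8] / [4, 7];  Q = [1, 2, 4] / [3, 5]
  Insert 6 (step 6): P = [3, 5, 6] / [4, 7, 8];  Q = [1, 2, 4] / [3, 5, 6]
  Insert 1 (step 7): P = [1, 5, 6] / [3, 7, 8] / [4];  Q = [1, 2, 4] / [3, 5, 6] / [7]
  Insert 2 (step 8): P = [1, 2, 6] / [3, 5, 8] / [4, 7];  Q = [1, 2, 4] / [3, 5, 6] / [7, 8]
Final shape: (3, 3, 2).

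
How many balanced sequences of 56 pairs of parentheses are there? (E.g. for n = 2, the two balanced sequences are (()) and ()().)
C_56 = 6852456927844873497549658464312

These balanced parentheses are counted by the Catalan number C_n = (1/(n + 1)) · C(2n, n). For n = 56: C_56 = (1/57) · C(112, 56) = 390590044887157789360330532465784/57 = 6852456927844873497549658464312.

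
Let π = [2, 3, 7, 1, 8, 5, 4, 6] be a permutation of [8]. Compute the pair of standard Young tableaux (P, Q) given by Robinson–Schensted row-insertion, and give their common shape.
P = [1, 3, 4, 6] / [2, 5, 8] / [7];  Q = [1, 2, 3, 5] / [4, 6, 8] / [7];  common shape = (4, 3, 1)

Row-insert the values π_1, π_2, … into P one at a time, bumping the leftmost entry strictly greater than the inserted value down to the next row. The recording tableau Q records, in position (i, j), the step at which that cell was added to P.
  Insert 2 (step 1): P = [2];  Q = [1]
  Insert 3 (step 2): P = [2, 3];  Q = [1, 2]
  Insert 7 (step 3): P = [2, 3, 7];  Q = [1, 2, 3]
  Insert 1 (step 4): P = [1, 3, 7] / [2];  Q = [1, 2, 3] / [4]
  Insert 8 (step 5): P = [1, 3, 7, 8] / [2];  Q = [1, 2, 3, 5] / [4]
  Insert 5 (step 6): P = [1, 3, 5, 8] / [2, 7];  Q = [1, 2, 3, 5] / [4, 6]
  Insert 4 (step 7): P = [1, 3, 4, 8] / [2, 5] / [7];  Q = [1, 2, 3, 5] / [4, 6] / [7]
  Insert 6 (step 8): P = [1, 3, 4, 6] / [2, 5, 8] / [7];  Q = [1, 2, 3, 5] / [4, 6, 8] / [7]
Final shape: (4, 3, 1).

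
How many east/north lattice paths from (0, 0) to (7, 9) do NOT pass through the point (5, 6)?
Number of paths = 6820

Total paths from (0, 0) to (7, 9): C(16, 7) = 11440. Paths through (5, 6): (paths (0, 0) → (5, 6)) × (paths (5, 6) → (7, 9)) = C(11, 5) · C(5, 2) = 462 · 10 = 4620. Avoidance count = 11440 − 4620 = 6820.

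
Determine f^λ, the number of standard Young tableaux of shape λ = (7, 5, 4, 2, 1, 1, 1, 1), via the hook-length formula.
# SYT of shape (7, 5, 4, 2, 1, 1, 1, 1) = 3233230000

Hook-length formula: f^λ = n! / Π hook(c), product over all cells c of the Young diagram. For λ = (7, 5, 4, 2, 1, 1, 1, 1), n = 22 boxes. Hook lengths by row (left-to-right, top-to-bottom): [14, 9, 7, 6, 4, 2, 1]; [11, 6, 4, 3, 1]; [9, 4, 2, 1]; [6, 1]; [4]; [3]; [2]; [1]. Product of hooks = 347640201216. So f^λ = 22! / 347640201216 = 1124000727777607680000 / 347640201216 = 3233230000.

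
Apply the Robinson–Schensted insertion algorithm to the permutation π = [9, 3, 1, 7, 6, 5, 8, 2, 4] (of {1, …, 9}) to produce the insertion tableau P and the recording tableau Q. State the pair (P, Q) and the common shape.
P = [1, 2, 4] / [3, 5, 8] / [6] / [7] / [9];  Q = [1, 4, 7] / [2, 5, 9] / [3] / [6] / [8];  common shape = (3, 3, 1, 1, 1)

Row-insert the values π_1, π_2, … into P one at a time, bumping the leftmost entry strictly greater than the inserted value down to the next row. The recording tableau Q records, in position (i, j), the step at which that cell was added to P.
  Insert 9 (step 1): P = [9];  Q = [1]
  Insert 3 (step 2): P = [3] / [9];  Q = [1] / [2]
  Insert 1 (step 3): P = [1] / [3] / [9];  Q = [1] / [2] / [3]
  Insert 7 (step 4): P = [1, 7] / [3] / [9];  Q = [1, 4] / [2] / [3]
  Insert 6 (step 5): P = [1, 6] / [3, 7] / [9];  Q = [1, 4] / [2, 5] / [3]
  Insert 5 (step 6): P = [1, 5] / [3, 6] / [7] / [9];  Q = [1, 4] / [2, 5] / [3] / [6]
  Insert 8 (step 7): P = [1, 5, 8] / [3, 6] / [7] / [9];  Q = [1, 4, 7] / [2, 5] / [3] / [6]
  Insert 2 (step 8): P = [1, 2, 8] / [3, 5] / [6] / [7] / [9];  Q = [1, 4, 7] / [2, 5] / [3] / [6] / [8]
  Insert 4 (step 9): P = [1, 2, 4] / [3, 5, 8] / [6] / [7] / [9];  Q = [1, 4, 7] / [2, 5, 9] / [3] / [6] / [8]
Final shape: (3, 3, 1, 1, 1).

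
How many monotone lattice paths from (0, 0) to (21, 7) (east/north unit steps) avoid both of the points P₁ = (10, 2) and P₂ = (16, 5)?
Number of paths = 584847

Inclusion–exclusion. Total paths: C(28, 21) = 1184040. Through P₁: C(12, 10)·C(16, 11) = 288288. Through P₂: C(21, 16)·C(7, 5) = 427329. Since P₁ is strictly southwest of P₂, a monotone path through both must visit P₁ then P₂; paths through both = C(12, 10)·C(9, 6)·C(7, 5) = 116424. Avoid both = 1184040 − 288288 − 427329 + 116424 = 584847.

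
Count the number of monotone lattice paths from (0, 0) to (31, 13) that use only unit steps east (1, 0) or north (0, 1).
Number of paths = 51915526432

A monotone lattice path from (0, 0) to (31, 13) consists of 31 east steps and 13 north steps in some order, so it is determined by which 31 of the 44 steps are east. The count is C(44, 31) = 51915526432.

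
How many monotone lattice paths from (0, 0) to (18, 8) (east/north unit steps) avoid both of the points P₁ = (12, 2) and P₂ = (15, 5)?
Number of paths = 1204511

Inclusion–exclusion. Total paths: C(26, 18) = 1562275. Through P₁: C(14, 12)·C(12, 6) = 84084. Through P₂: C(20, 15)·C(6, 3) = 310080. Since P₁ is strictly southwest of P₂, a monotone path through both must visit P₁ then P₂; paths through both = C(14, 12)·C(6, 3)·C(6, 3) = 36400. Avoid both = 1562275 − 84084 − 310080 + 36400 = 1204511.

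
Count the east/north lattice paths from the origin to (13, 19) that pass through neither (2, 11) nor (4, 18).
Number of paths = 341433134

Inclusion–exclusion. Total paths: C(32, 13) = 347373600. Through P₁: C(13, 2)·C(19, 11) = 5895396. Through P₂: C(22, 4)·C(10, 9) = 73150. Since P₁ is strictly southwest of P₂, a monotone path through both must visit P₁ then P₂; paths through both = C(13, 2)·C(9, 2)·C(10, 9) = 28080. Avoid both = 347373600 − 5895396 − 73150 + 28080 = 341433134.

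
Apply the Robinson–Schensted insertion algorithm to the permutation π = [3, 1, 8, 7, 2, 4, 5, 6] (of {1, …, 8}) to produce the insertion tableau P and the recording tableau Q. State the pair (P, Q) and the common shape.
P = [1, 2, 4, 5, 6] / [3, 7] / [8];  Q = [1, 3, 6, 7, 8] / [2, 4] / [5];  common shape = (5, 2, 1)

Row-insert the values π_1, π_2, … into P one at a time, bumping the leftmost entry strictly greater than the inserted value down to the next row. The recording tableau Q records, in position (i, j), the step at which that cell was added to P.
  Insert 3 (step 1): P = [3];  Q = [1]
  Insert 1 (step 2): P = [1] / [3];  Q = [1] / [2]
  Insert 8 (step 3): P = [1, 8] / [3];  Q = [1, 3] / [2]
  Insert 7 (step 4): P = [1, 7] / [3, 8];  Q = [1, 3] / [2, 4]
  Insert 2 (step 5): P = [1, 2] / [3, 7] / [8];  Q = [1, 3] / [2, 4] / [5]
  Insert 4 (step 6): P = [1, 2, 4] / [3, 7] / [8];  Q = [1, 3, 6] / [2, 4] / [5]
  Insert 5 (step 7): P = [1, 2, 4, 5] / [3, 7] / [8];  Q = [1, 3, 6, 7] / [2, 4] / [5]
  Insert 6 (step 8): P = [1, 2, 4, 5, 6] / [3, 7] / [8];  Q = [1, 3, 6, 7, 8] / [2, 4] / [5]
Final shape: (5, 2, 1).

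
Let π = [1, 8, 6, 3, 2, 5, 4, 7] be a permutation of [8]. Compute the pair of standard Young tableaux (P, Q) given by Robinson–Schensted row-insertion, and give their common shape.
P = [1, 2, 4, 7] / [3, 5] / [6] / [8];  Q = [1, 2, 6, 8] / [3, 7] / [4] / [5];  common shape = (4, 2, 1, 1)

Row-insert the values π_1, π_2, … into P one at a time, bumping the leftmost entry strictly greater than the inserted value down to the next row. The recording tableau Q records, in position (i, j), the step at which that cell was added to P.
  Insert 1 (step 1): P = [1];  Q = [1]
  Insert 8 (step 2): P = [1, 8];  Q = [1, 2]
  Insert 6 (step 3): P = [1, 6] / [8];  Q = [1, 2] / [3]
  Insert 3 (step 4): P = [1, 3] / [6] / [8];  Q = [1, 2] / [3] / [4]
  Insert 2 (step 5): P = [1, 2] / [3] / [6] / [8];  Q = [1, 2] / [3] / [4] / [5]
  Insert 5 (step 6): P = [1, 2, 5] / [3] / [6] / [8];  Q = [1, 2, 6] / [3] / [4] / [5]
  Insert 4 (step 7): P = [1, 2, 4] / [3, 5] / [6] / [8];  Q = [1, 2, 6] / [3, 7] / [4] / [5]
  Insert 7 (step 8): P = [1, 2, 4, 7] / [3, 5] / [6] / [8];  Q = [1, 2, 6, 8] / [3, 7] / [4] / [5]
Final shape: (4, 2, 1, 1).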